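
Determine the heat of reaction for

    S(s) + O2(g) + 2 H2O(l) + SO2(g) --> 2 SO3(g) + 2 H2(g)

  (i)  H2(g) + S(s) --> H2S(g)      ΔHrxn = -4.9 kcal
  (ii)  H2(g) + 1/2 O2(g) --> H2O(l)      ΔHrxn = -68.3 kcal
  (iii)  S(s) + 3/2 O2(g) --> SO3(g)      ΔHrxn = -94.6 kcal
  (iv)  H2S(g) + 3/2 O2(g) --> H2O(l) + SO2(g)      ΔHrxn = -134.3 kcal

ΔHrxn = 18.3 kcal

(i) reversed: +4.9 kcal
(ii) reversed: +68.3 kcal
(iii) × 2: (2)·(-94.6) = -189.2 kcal
(iv) reversed: +134.3 kcal
Combining the equations, ΔHrxn = (-1)·(-4.9) + (-1)·(-68.3) + (2)·(-94.6) + (-1)·(-134.3) = 18.3 kcal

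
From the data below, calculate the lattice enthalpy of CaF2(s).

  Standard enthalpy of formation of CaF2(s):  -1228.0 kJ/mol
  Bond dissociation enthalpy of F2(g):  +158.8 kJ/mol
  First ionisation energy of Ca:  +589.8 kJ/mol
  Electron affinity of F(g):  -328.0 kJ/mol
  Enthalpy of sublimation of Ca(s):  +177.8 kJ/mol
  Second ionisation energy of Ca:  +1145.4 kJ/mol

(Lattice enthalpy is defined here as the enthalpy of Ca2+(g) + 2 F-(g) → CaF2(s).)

ΔHf° = 1·ΔHsub + 1·(ΣIE) + 1·D(F2) + 2·EA + U
-1228.0 = 1·(+177.8) + 1·(+1735.2) + 1·(+158.8) + 2·(-328.0) + U
U = -1228.0 − (+1415.8) = -2643.8 kJ/mol

U = -2643.8 kJ/mol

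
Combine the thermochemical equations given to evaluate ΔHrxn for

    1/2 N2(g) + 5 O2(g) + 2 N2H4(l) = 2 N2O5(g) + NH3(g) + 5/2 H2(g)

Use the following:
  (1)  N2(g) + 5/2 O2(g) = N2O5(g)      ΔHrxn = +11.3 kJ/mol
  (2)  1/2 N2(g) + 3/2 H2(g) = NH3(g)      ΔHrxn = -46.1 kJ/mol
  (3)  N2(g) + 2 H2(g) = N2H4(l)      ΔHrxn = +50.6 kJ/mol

ΔHrxn = -124.7 kJ/mol

(1) × 2: (2)·(+11.3) = +22.6 kJ/mol
(2) as written: -46.1 kJ/mol
(3) reversed and × 2: (-2)·(+50.6) = -101.2 kJ/mol
ΔHrxn = (+22.6) + (-46.1) + (-101.2) = -124.7 kJ/mol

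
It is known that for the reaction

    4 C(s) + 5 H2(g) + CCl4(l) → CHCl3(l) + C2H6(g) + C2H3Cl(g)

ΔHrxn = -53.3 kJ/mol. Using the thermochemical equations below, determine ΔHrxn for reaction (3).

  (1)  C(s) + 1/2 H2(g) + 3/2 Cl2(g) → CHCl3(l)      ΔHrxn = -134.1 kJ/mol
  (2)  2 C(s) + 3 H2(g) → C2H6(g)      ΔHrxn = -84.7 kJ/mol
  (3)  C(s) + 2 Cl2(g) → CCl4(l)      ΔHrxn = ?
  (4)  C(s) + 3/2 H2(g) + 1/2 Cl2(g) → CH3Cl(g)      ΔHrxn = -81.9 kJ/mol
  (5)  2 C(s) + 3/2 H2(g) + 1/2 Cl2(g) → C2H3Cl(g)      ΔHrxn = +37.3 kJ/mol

ΔHrxn = -128.2 kJ/mol

(1) as written: -134.1 kJ/mol
(2) as written: -84.7 kJ/mol
(3) reversed: contributes −x
(4): not needed.
(5) as written: +37.3 kJ/mol
-53.3 = (-134.1) + (-84.7) + (+37.3) − x
x = (-53.3 − (-181.5)) / (-1) = -128.2 kJ/mol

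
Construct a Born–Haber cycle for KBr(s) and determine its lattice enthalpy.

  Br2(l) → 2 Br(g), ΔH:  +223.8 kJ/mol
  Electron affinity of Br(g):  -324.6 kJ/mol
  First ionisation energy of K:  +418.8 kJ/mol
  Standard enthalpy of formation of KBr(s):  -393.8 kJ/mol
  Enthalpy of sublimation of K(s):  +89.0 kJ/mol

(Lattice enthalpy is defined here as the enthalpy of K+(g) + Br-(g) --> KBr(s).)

U = -688.9 kJ/mol

ΔHf° = 1·ΔHsub + 1·(ΣIE) + 1/2·D(Br2) + 1·EA + U
-393.8 = 1·(+89.0) + 1·(+418.8) + 1/2·(+223.8) + 1·(-324.6) + U
U = -393.8 − (+295.1) = -688.9 kJ/mol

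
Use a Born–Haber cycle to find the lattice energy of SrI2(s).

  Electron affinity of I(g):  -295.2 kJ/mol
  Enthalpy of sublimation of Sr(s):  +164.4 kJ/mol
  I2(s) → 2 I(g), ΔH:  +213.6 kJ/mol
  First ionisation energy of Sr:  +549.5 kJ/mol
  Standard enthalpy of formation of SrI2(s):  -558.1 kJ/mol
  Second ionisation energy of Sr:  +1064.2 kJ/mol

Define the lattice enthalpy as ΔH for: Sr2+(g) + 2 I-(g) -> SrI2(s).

U = -1959.4 kJ/mol

ΔHf° = 1·ΔHsub + 1·(ΣIE) + 1·D(I2) + 2·EA + U
-558.1 = 1·(+164.4) + 1·(+1613.7) + 1·(+213.6) + 2·(-295.2) + U
U = -558.1 − (+1401.3) = -1959.4 kJ/mol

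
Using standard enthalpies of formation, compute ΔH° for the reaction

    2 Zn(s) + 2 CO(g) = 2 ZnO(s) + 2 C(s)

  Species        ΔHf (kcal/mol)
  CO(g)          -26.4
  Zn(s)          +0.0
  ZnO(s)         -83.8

ΔH° = -114.8 kcal/mol

ΔH°rxn = Σ nΔHf°(products) − Σ nΔHf°(reactants).
Products: 2·(-83.8) + 2·(+0.0) = -167.6
Reactants: 2·(+0.0) + 2·(-26.4) = -52.8
ΔH° = (-167.6) − (-52.8) = -114.8 kcal/mol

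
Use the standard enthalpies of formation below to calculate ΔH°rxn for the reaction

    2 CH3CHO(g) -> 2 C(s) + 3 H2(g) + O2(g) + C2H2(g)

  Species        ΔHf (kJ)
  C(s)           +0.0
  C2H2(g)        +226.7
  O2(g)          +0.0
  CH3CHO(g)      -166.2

ΔH°rxn = Σ nΔHf°(products) − Σ nΔHf°(reactants).
Products: 2·(+0.0) + 3·(+0.0) + 1·(+0.0) + 1·(+226.7) = +226.7
Reactants: 2·(-166.2) = -332.4
ΔH°rxn = (+226.7) − (-332.4) = 559.1 kJ

ΔH°rxn = 559.1 kJ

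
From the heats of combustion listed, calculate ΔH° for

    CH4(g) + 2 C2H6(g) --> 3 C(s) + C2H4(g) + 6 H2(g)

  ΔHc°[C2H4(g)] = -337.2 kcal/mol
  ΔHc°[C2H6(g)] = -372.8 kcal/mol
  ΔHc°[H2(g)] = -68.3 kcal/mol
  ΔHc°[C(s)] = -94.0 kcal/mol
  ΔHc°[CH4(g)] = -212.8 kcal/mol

ΔH° = 70.6 kcal/mol

With combustion enthalpies, reactants minus products:
= [1·(-212.8) + 2·(-372.8)] − [3·(-94.0) + 1·(-337.2) + 6·(-68.3)]
= 70.6 kcal/mol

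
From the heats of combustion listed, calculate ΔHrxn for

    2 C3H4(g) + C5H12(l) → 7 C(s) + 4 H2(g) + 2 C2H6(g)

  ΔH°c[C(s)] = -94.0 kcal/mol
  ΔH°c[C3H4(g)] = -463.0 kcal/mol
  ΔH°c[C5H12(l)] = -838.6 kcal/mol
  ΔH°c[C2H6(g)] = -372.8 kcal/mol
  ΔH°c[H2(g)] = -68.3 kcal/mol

Using ΔH = Σ nΔHc°(reactants) − Σ nΔHc°(products):
= [2·(-463.0) + 1·(-838.6)] − [7·(-94.0) + 4·(-68.3) + 2·(-372.8)]
= -87.8 kcal/mol

ΔHrxn = -87.8 kcal/mol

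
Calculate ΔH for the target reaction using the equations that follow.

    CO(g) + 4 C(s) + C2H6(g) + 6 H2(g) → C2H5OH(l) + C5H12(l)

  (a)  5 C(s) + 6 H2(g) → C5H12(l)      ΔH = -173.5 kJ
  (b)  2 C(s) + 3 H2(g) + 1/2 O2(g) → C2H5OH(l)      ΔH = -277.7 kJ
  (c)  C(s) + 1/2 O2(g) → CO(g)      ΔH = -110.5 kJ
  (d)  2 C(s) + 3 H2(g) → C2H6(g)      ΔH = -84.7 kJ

ΔH = -256.0 kJ

(a) as written: -173.5 kJ
(b) as written: -277.7 kJ
(c) reversed: +110.5 kJ
(d) reversed: +84.7 kJ
ΔH = (1)·(-173.5) + (1)·(-277.7) + (-1)·(-110.5) + (-1)·(-84.7) = -256.0 kJ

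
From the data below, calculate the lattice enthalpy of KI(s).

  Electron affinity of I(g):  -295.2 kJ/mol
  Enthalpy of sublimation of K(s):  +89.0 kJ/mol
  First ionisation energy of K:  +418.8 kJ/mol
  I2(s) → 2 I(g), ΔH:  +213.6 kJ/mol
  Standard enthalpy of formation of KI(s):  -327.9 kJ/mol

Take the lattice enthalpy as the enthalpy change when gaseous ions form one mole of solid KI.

U = -647.3 kJ/mol

ΔHf° = 1·ΔHsub + 1·(ΣIE) + 1/2·D(I2) + 1·EA + U
-327.9 = 1·(+89.0) + 1·(+418.8) + 1/2·(+213.6) + 1·(-295.2) + U
U = -327.9 − (+319.4) = -647.3 kJ/mol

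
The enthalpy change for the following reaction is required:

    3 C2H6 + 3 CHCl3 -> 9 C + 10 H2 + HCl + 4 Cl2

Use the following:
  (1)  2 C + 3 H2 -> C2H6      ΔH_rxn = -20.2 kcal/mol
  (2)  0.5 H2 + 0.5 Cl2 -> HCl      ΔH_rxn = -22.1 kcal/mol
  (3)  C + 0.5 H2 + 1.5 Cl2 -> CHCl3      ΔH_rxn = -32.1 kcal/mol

ΔH_rxn = 134.8 kcal/mol

(1) reversed and × 3 (reverse to put C2H6 on the reactant side; scale by 3 for the 3 C2H6): (-3)·(-20.2) = +60.6 kcal/mol
(2) as written (HCl already on the product side): -22.1 kcal/mol
(3) reversed and × 3 (reverse to put CHCl3 on the reactant side; scale by 3 for the 3 CHCl3): (-3)·(-32.1) = +96.3 kcal/mol
Summing the manipulated equations, ΔH_rxn = (+60.6) + (-22.1) + (+96.3) = 134.8 kcal/mol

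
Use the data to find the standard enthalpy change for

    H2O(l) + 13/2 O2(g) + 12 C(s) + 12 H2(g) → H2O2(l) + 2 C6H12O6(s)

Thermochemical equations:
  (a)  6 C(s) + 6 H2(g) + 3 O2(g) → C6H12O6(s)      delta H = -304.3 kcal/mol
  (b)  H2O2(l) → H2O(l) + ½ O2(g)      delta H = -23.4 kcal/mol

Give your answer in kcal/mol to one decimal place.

delta H = -585.2 kcal/mol

(a) × 2: (2)·(-304.3) = -608.6 kcal/mol
(b) reversed: +23.4 kcal/mol
Combining the equations, delta H = (-608.6) + (+23.4) = -585.2 kcal/mol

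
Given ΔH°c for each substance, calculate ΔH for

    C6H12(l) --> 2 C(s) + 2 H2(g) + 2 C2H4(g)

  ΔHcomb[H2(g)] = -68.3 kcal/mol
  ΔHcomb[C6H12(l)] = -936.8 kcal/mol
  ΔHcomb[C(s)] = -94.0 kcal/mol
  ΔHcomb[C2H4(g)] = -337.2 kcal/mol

Using ΔH = Σ nΔHc°(reactants) − Σ nΔHc°(products):
= [1·(-936.8)] − [2·(-94.0) + 2·(-68.3) + 2·(-337.2)]
= 62.2 kcal/mol

ΔH = 62.2 kcal/mol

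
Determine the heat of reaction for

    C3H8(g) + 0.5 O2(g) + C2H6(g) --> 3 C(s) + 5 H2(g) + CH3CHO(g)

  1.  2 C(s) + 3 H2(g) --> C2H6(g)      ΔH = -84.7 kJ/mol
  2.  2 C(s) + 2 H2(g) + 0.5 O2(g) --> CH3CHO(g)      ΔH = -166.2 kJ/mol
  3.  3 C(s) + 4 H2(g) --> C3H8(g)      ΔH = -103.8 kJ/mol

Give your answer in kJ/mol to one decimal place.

eq. 1 reversed: +84.7 kJ/mol
eq. 2 as written: -166.2 kJ/mol
eq. 3 reversed: +103.8 kJ/mol
By Hess's law, ΔH = (+84.7) + (-166.2) + (+103.8) = 22.3 kJ/mol

ΔH = 22.3 kJ/mol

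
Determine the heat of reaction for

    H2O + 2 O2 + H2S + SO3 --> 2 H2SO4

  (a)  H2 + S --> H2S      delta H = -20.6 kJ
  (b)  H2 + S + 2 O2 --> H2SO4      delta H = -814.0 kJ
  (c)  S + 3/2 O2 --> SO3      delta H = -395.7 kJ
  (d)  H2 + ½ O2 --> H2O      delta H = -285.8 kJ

delta H = -925.9 kJ

(a) reversed (H2S must end up as a reactant): +20.6 kJ
(b) × 2 (scale by 2 for the 2 H2SO4): (2)·(-814.0) = -1628.0 kJ
(c) reversed (reverse to put SO3 on the reactant side): +395.7 kJ
(d) reversed (H2O must end up as a reactant): +285.8 kJ
By Hess's law, delta H = (+20.6) + (-1628.0) + (+395.7) + (+285.8) = -925.9 kJ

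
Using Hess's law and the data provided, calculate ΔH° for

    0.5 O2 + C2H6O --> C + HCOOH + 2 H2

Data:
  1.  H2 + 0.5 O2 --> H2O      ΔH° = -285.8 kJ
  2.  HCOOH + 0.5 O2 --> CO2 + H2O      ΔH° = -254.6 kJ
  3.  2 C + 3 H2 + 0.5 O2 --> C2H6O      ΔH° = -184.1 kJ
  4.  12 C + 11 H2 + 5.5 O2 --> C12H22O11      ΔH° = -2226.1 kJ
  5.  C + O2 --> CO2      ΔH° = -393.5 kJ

eq. 1 as written: -285.8 kJ
eq. 2 reversed: +254.6 kJ
eq. 3 reversed: +184.1 kJ
eq. 4: not needed.
eq. 5 as written: -393.5 kJ
Summing the manipulated equations, ΔH° = (1)·(-285.8) + (-1)·(-254.6) + (-1)·(-184.1) + (1)·(-393.5) = -240.6 kJ

ΔH° = -240.6 kJ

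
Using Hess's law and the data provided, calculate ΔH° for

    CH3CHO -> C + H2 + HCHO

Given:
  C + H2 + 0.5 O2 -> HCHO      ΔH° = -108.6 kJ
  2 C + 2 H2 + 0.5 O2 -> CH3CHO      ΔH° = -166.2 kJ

equation 1 as written (HCHO already on the product side): -108.6 kJ
equation 2 reversed (reverse to put CH3CHO on the reactant side): +166.2 kJ
By Hess's law, ΔH° = (1)·(-108.6) + (-1)·(-166.2) = 57.6 kJ

ΔH° = 57.6 kJ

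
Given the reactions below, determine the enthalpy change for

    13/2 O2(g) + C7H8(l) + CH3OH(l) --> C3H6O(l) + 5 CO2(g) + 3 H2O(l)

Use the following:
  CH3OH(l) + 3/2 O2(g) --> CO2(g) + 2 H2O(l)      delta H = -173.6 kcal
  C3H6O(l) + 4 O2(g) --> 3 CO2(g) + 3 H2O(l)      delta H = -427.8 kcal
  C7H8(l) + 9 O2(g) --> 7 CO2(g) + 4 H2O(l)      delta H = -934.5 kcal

equation 1 as written (CH3OH(l) already on the reactant side): -173.6 kcal
equation 2 reversed (reverse to put C3H6O(l) on the product side): +427.8 kcal
equation 3 as written (C7H8(l) already on the reactant side): -934.5 kcal
delta H = (1)·(-173.6) + (-1)·(-427.8) + (1)·(-934.5) = -680.3 kcal

delta H = -680.3 kcal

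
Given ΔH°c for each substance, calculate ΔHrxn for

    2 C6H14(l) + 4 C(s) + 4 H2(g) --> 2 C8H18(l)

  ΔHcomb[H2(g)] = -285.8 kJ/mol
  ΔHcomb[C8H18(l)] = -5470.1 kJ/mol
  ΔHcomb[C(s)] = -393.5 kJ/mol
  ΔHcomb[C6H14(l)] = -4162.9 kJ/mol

ΔHrxn = -102.8 kJ/mol

With combustion enthalpies, reactants minus products:
= [2·(-4162.9) + 4·(-393.5) + 4·(-285.8)] − [2·(-5470.1)]
= -102.8 kJ/mol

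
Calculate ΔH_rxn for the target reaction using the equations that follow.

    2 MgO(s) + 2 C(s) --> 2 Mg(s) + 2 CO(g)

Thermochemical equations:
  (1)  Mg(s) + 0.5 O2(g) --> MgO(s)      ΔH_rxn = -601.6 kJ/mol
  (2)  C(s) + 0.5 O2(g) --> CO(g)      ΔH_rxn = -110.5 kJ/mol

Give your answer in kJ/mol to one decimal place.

(1) reversed and × 2: (-2)·(-601.6) = +1203.2 kJ/mol
(2) × 2: (2)·(-110.5) = -221.0 kJ/mol
Since enthalpy is a state function, ΔH_rxn = (+1203.2) + (-221.0) = 982.2 kJ/mol

ΔH_rxn = 982.2 kJ/mol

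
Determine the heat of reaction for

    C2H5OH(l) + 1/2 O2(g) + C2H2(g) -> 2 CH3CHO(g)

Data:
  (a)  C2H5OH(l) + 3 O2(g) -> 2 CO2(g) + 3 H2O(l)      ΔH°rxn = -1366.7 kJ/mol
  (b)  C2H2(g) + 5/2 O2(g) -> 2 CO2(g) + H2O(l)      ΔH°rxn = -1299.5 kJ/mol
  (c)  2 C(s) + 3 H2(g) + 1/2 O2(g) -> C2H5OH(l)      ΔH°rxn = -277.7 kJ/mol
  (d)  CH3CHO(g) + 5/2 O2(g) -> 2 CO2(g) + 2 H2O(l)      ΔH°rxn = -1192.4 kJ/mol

ΔH°rxn = -281.4 kJ/mol

(a) as written: -1366.7 kJ/mol
(b) as written: -1299.5 kJ/mol
(c): not needed.
(d) reversed and × 2: (-2)·(-1192.4) = +2384.8 kJ/mol
Since enthalpy is a state function, ΔH°rxn = (1)·(-1366.7) + (1)·(-1299.5) + (-2)·(-1192.4) = -281.4 kJ/mol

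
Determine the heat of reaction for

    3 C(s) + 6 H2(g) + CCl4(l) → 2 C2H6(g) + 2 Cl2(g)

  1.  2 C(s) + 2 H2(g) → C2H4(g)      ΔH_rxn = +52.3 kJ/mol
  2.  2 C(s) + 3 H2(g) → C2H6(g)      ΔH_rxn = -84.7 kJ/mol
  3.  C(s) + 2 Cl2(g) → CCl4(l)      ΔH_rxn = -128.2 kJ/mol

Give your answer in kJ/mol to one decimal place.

eq. 1: not needed (C2H4(g) appears nowhere else).
eq. 2 × 2 (×2 to match 2 C2H6(g) in the target): (2)·(-84.7) = -169.4 kJ/mol
eq. 3 reversed (reverse to put CCl4(l) on the reactant side): +128.2 kJ/mol
Since enthalpy is a state function, ΔH_rxn = (-169.4) + (+128.2) = -41.2 kJ/mol

ΔH_rxn = -41.2 kJ/mol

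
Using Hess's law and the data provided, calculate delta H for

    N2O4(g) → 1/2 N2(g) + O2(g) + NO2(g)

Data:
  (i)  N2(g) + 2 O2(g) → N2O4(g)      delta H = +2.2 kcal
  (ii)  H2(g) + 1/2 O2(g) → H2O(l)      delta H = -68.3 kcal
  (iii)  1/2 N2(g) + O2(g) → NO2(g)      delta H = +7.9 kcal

(i) reversed (reverse to put N2O4(g) on the reactant side): -2.2 kcal
(ii): not needed (H2(g) appears nowhere else).
(iii) as written (NO2(g) already on the product side): +7.9 kcal
delta H = (-2.2) + (+7.9) = 5.7 kcal

delta H = 5.7 kcal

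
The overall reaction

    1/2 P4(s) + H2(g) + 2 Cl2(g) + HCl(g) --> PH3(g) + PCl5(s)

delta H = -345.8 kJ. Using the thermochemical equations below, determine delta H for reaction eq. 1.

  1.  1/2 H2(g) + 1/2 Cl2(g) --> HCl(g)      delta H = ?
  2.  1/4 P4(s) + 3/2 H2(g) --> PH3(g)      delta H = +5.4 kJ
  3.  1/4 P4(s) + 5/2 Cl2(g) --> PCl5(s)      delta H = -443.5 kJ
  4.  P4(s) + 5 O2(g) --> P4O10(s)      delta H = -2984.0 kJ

eq. 1 reversed: contributes −x
eq. 2 as written: +5.4 kJ
eq. 3 as written: -443.5 kJ
eq. 4: not needed.
-345.8 = (+5.4) + (-443.5) − x
x = (-345.8 − (-438.1)) / (-1) = -92.3 kJ

delta H = -92.3 kJ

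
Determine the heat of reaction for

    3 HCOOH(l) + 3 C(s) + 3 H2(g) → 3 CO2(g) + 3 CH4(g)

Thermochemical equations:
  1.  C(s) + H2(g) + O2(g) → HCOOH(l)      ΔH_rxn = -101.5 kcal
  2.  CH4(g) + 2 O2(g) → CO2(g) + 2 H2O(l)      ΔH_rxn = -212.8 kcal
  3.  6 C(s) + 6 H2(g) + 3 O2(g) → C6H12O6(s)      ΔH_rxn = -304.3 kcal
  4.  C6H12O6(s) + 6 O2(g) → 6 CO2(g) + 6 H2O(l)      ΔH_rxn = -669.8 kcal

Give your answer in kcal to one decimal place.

ΔH_rxn = -31.2 kcal

eq. 1 reversed and × 3 (HCOOH(l) must end up as a reactant; ×3 to match 3 HCOOH(l) in the target): (-3)·(-101.5) = +304.5 kcal
eq. 2 reversed and × 3 (CH4(g) must end up as a product; ×3 to match 3 CH4(g) in the target): (-3)·(-212.8) = +638.4 kcal
eq. 3 as written: -304.3 kcal
eq. 4 as written: -669.8 kcal
Combining the equations, ΔH_rxn = (-3)·(-101.5) + (-3)·(-212.8) + (1)·(-304.3) + (1)·(-669.8) = -31.2 kcal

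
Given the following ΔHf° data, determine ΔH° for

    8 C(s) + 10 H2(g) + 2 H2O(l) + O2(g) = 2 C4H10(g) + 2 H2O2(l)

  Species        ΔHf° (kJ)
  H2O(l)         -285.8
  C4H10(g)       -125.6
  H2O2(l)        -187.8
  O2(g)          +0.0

Products: 2·(-125.6) + 2·(-187.8) = -626.8
Reactants: 8·(+0.0) + 10·(+0.0) + 2·(-285.8) + 1·(+0.0) = -571.6
ΔH° = (-626.8) − (-571.6) = -55.2 kJ

ΔH° = -55.2 kJ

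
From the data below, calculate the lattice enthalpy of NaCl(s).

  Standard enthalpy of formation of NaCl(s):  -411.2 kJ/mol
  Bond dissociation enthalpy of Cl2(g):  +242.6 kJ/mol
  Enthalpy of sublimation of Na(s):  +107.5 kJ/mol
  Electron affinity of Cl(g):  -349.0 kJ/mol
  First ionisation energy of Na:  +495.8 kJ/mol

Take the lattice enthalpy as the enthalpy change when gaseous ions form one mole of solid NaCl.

U = -786.8 kJ/mol

ΔHf° = 1·ΔHsub + 1·(ΣIE) + 1/2·D(Cl2) + 1·EA + U
-411.2 = 1·(+107.5) + 1·(+495.8) + 1/2·(+242.6) + 1·(-349.0) + U
U = -411.2 − (+375.6) = -786.8 kJ/mol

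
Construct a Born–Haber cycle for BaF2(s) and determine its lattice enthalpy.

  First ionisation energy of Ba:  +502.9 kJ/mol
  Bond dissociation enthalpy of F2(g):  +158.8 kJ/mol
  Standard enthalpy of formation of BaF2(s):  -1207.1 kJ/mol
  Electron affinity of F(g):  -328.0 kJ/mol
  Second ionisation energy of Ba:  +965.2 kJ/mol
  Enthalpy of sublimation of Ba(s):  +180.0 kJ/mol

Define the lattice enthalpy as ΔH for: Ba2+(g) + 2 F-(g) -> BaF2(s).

U = -2358.0 kJ/mol

ΔHf° = 1·ΔHsub + 1·(ΣIE) + 1·D(F2) + 2·EA + U
-1207.1 = 1·(+180.0) + 1·(+1468.1) + 1·(+158.8) + 2·(-328.0) + U
U = -1207.1 − (+1150.9) = -2358.0 kJ/mol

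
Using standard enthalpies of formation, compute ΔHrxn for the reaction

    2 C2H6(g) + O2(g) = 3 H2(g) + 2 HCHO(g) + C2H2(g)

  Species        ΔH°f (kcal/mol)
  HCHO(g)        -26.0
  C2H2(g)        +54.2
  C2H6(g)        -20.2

Products: 3·(+0.0) + 2·(-26.0) + 1·(+54.2) = +2.2
Reactants: 2·(-20.2) + 1·(+0.0) = -40.4
ΔHrxn = (+2.2) − (-40.4) = 42.6 kcal/mol

ΔHrxn = 42.6 kcal/mol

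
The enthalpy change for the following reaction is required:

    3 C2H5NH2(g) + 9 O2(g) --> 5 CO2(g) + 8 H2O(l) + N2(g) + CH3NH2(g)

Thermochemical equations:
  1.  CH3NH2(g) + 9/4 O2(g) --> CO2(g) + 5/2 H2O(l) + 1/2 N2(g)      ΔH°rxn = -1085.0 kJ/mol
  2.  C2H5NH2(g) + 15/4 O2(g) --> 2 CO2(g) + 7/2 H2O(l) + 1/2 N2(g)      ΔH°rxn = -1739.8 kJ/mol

eq. 1 reversed (reverse to put CH3NH2(g) on the product side): +1085.0 kJ/mol
eq. 2 × 3 (scale by 3 for the 3 C2H5NH2(g)): (3)·(-1739.8) = -5219.4 kJ/mol
ΔH°rxn = (-1)·(-1085.0) + (3)·(-1739.8) = -4134.4 kJ/mol

ΔH°rxn = -4134.4 kJ/mol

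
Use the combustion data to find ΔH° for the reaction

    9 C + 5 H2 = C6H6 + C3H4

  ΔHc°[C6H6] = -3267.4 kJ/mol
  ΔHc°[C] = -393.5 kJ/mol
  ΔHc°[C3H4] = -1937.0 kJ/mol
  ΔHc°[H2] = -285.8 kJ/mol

Using ΔH = Σ nΔHc°(reactants) − Σ nΔHc°(products):
= [9·(-393.5) + 5·(-285.8)] − [1·(-3267.4) + 1·(-1937.0)]
= 233.9 kJ/mol

ΔH° = 233.9 kJ/mol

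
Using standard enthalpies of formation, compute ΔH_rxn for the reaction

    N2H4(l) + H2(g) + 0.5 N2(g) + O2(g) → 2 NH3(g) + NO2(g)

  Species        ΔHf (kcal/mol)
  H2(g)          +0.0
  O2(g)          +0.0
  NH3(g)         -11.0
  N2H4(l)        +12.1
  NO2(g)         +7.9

Products: 2·(-11.0) + 1·(+7.9) = -14.1
Reactants: 1·(+12.1) + 1·(+0.0) + 1/2·(+0.0) + 1·(+0.0) = +12.1
ΔH_rxn = (-14.1) − (+12.1) = -26.2 kcal/mol

ΔH_rxn = -26.2 kcal/mol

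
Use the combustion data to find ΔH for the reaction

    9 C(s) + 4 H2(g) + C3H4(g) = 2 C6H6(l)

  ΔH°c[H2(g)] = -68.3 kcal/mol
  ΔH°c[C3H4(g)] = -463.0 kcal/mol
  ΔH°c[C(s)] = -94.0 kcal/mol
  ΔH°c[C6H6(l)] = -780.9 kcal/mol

ΔH = -20.4 kcal/mol

With combustion enthalpies, reactants minus products:
= [9·(-94.0) + 4·(-68.3) + 1·(-463.0)] − [2·(-780.9)]
= -20.4 kcal/mol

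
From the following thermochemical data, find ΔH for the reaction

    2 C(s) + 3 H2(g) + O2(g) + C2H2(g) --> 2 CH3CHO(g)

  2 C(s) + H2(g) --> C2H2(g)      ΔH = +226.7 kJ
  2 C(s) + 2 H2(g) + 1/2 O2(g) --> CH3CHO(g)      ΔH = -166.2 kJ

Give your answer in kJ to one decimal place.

ΔH = -559.1 kJ

equation 1 reversed (reverse to put C2H2(g) on the reactant side): -226.7 kJ
equation 2 × 2 (scale by 2 for the 2 CH3CHO(g)): (2)·(-166.2) = -332.4 kJ
ΔH = (-226.7) + (-332.4) = -559.1 kJ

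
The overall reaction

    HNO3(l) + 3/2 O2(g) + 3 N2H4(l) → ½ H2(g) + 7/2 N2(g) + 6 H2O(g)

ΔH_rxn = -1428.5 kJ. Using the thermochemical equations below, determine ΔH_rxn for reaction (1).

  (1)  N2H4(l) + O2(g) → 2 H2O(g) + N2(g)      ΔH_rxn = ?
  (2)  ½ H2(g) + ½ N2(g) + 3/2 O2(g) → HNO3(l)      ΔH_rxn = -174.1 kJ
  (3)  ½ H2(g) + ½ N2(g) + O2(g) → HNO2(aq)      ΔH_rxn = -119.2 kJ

(1) × 3: contributes 3·x
(2) reversed: +174.1 kJ
(3): not needed.
-1428.5 = (+174.1) + 3·x
x = (-1428.5 − (+174.1)) / (3) = -534.2 kJ

ΔH_rxn = -534.2 kJ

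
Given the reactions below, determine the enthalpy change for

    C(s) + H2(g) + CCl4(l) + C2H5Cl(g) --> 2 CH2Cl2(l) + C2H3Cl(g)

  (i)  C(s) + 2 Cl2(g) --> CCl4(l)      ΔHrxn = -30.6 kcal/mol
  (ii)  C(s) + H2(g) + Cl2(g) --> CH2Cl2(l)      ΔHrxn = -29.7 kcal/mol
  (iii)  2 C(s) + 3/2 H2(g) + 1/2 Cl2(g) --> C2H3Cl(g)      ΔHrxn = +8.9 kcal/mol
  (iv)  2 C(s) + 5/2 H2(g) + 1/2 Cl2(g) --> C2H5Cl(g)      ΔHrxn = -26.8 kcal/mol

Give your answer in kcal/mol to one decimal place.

(i) reversed (reverse to put CCl4(l) on the reactant side): +30.6 kcal/mol
(ii) × 2 (×2 to match 2 CH2Cl2(l) in the target): (2)·(-29.7) = -59.4 kcal/mol
(iii) as written (C2H3Cl(g) already on the product side): +8.9 kcal/mol
(iv) reversed (reverse to put C2H5Cl(g) on the reactant side): +26.8 kcal/mol
ΔHrxn = (+30.6) + (-59.4) + (+8.9) + (+26.8) = 6.9 kcal/mol

ΔHrxn = 6.9 kcal/mol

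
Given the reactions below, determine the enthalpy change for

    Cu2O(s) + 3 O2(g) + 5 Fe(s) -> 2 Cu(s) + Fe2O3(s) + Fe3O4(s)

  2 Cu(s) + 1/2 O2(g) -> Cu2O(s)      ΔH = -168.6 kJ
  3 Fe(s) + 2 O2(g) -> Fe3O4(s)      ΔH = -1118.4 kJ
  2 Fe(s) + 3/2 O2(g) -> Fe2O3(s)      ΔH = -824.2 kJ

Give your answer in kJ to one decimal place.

ΔH = -1774.0 kJ

equation 1 reversed: +168.6 kJ
equation 2 as written: -1118.4 kJ
equation 3 as written: -824.2 kJ
Since enthalpy is a state function, ΔH = (-1)·(-168.6) + (1)·(-1118.4) + (1)·(-824.2) = -1774.0 kJ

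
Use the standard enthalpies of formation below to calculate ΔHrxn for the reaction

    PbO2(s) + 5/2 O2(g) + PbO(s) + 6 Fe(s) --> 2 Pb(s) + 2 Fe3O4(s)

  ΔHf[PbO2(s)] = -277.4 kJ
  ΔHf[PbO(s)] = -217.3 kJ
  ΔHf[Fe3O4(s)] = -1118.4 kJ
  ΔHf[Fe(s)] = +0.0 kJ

ΔHrxn = -1742.1 kJ

ΔH°rxn = Σ nΔHf°(products) − Σ nΔHf°(reactants).
Products: 2·(+0.0) + 2·(-1118.4) = -2236.8
Reactants: 1·(-277.4) + 5/2·(+0.0) + 1·(-217.3) + 6·(+0.0) = -494.7
ΔHrxn = (-2236.8) − (-494.7) = -1742.1 kJ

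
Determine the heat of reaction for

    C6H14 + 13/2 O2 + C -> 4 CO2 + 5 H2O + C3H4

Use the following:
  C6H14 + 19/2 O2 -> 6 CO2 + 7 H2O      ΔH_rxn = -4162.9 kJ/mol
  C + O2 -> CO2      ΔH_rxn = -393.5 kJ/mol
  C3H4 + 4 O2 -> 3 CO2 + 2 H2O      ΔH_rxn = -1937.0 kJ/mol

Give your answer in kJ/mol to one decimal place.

ΔH_rxn = -2619.4 kJ/mol

equation 1 as written: -4162.9 kJ/mol
equation 2 as written: -393.5 kJ/mol
equation 3 reversed: +1937.0 kJ/mol
ΔH_rxn = (-4162.9) + (-393.5) + (+1937.0) = -2619.4 kJ/mol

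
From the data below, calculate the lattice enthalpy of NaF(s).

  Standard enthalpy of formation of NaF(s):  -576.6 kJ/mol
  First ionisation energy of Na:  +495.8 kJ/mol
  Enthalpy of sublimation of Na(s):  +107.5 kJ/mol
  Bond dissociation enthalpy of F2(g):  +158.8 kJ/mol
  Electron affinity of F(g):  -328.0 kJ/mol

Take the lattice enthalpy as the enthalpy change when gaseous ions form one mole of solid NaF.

ΔHf° = 1·ΔHsub + 1·(ΣIE) + 1/2·D(F2) + 1·EA + U
-576.6 = 1·(+107.5) + 1·(+495.8) + 1/2·(+158.8) + 1·(-328.0) + U
U = -576.6 − (+354.7) = -931.3 kJ/mol

U = -931.3 kJ/mol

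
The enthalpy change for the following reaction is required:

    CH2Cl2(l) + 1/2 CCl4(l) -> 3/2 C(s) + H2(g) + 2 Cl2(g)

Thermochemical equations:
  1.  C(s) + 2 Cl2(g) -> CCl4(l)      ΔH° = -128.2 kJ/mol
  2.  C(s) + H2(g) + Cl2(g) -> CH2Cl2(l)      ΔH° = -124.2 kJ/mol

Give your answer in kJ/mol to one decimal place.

ΔH° = 188.3 kJ/mol

eq. 1 reversed and × 1/2 (CCl4(l) must end up as a reactant; scale by 1/2 for the 1/2 CCl4(l)): (-1/2)·(-128.2) = +64.1 kJ/mol
eq. 2 reversed (reverse to put CH2Cl2(l) on the reactant side): +124.2 kJ/mol
ΔH° = (-1/2)·(-128.2) + (-1)·(-124.2) = 188.3 kJ/mol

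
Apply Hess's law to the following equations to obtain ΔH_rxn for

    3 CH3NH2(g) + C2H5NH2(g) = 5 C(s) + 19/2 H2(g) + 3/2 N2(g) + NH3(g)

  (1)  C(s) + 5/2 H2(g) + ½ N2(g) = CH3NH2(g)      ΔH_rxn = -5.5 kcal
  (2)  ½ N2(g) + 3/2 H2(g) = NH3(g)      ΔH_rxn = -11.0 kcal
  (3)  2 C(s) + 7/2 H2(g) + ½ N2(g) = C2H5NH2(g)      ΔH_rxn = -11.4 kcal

(1) reversed and × 3 (reverse to put CH3NH2(g) on the reactant side; ×3 to match 3 CH3NH2(g) in the target): (-3)·(-5.5) = +16.5 kcal
(2) as written (NH3(g) already on the product side): -11.0 kcal
(3) reversed (reverse to put C2H5NH2(g) on the reactant side): +11.4 kcal
ΔH_rxn = (-3)·(-5.5) + (1)·(-11.0) + (-1)·(-11.4) = 16.9 kcal

ΔH_rxn = 16.9 kcal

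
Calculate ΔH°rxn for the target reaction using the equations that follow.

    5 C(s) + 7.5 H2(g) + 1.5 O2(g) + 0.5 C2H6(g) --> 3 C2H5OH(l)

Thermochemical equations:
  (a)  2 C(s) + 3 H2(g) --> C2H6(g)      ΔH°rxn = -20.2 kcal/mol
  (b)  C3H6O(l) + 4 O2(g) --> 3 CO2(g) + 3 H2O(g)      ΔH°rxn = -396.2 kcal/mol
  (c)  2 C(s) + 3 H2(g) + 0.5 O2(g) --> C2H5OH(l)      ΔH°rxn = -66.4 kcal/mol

(a) reversed and × 1/2 (C2H6(g) must end up as a reactant; ×1/2 to match 1/2 C2H6(g) in the target): (-1/2)·(-20.2) = +10.1 kcal/mol
(b): not needed (C3H6O(l) appears nowhere else).
(c) × 3 (scale by 3 for the 3 C2H5OH(l)): (3)·(-66.4) = -199.2 kcal/mol
ΔH°rxn = (+10.1) + (-199.2) = -189.1 kcal/mol

ΔH°rxn = -189.1 kcal/mol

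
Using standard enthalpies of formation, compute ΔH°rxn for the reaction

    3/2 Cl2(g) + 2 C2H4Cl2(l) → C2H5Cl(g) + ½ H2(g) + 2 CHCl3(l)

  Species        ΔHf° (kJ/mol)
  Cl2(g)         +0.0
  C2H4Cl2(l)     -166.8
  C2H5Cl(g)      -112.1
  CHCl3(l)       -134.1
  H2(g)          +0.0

ΔH°rxn = Σ nΔHf°(products) − Σ nΔHf°(reactants).
Products: 1·(-112.1) + 1/2·(+0.0) + 2·(-134.1) = -380.3
Reactants: 3/2·(+0.0) + 2·(-166.8) = -333.6
ΔH°rxn = (-380.3) − (-333.6) = -46.7 kJ/mol

ΔH°rxn = -46.7 kJ/mol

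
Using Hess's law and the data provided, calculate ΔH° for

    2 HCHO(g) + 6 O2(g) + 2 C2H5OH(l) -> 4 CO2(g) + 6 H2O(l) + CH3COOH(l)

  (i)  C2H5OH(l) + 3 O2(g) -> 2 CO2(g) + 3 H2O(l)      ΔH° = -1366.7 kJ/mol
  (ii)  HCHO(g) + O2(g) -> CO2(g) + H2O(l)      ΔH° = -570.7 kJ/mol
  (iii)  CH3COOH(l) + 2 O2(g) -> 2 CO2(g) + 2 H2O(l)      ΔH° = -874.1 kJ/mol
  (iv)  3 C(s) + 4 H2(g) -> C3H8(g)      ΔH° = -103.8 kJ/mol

(i) × 2 (scale by 2 for the 2 C2H5OH(l)): (2)·(-1366.7) = -2733.4 kJ/mol
(ii) × 2 (×2 to match 2 HCHO(g) in the target): (2)·(-570.7) = -1141.4 kJ/mol
(iii) reversed (reverse to put CH3COOH(l) on the product side): +874.1 kJ/mol
(iv): not needed (H2(g) appears nowhere else).
ΔH° = (-2733.4) + (-1141.4) + (+874.1) = -3000.7 kJ/mol

ΔH° = -3000.7 kJ/mol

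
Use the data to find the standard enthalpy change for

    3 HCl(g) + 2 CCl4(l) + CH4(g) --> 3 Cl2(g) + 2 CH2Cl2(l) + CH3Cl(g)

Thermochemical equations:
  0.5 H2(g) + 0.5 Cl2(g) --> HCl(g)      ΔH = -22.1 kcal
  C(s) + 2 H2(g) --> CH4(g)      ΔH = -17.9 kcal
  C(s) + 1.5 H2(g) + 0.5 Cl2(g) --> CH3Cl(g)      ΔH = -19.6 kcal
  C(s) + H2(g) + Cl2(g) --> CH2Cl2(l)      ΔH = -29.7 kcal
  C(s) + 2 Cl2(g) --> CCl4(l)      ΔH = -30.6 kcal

equation 1 reversed and × 3: (-3)·(-22.1) = +66.3 kcal
equation 2 reversed: +17.9 kcal
equation 3 as written: -19.6 kcal
equation 4 × 2: (2)·(-29.7) = -59.4 kcal
equation 5 reversed and × 2: (-2)·(-30.6) = +61.2 kcal
ΔH = (-3)·(-22.1) + (-1)·(-17.9) + (1)·(-19.6) + (2)·(-29.7) + (-2)·(-30.6) = 66.4 kcal

ΔH = 66.4 kcal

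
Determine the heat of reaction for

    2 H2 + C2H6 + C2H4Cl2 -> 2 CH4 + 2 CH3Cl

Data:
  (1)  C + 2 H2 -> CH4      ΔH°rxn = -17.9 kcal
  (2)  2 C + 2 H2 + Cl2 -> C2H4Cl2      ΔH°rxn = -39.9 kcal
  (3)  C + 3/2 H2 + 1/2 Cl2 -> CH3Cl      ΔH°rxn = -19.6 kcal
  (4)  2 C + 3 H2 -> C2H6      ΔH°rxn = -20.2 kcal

ΔH°rxn = -14.9 kcal

(1) × 2: (2)·(-17.9) = -35.8 kcal
(2) reversed: +39.9 kcal
(3) × 2: (2)·(-19.6) = -39.2 kcal
(4) reversed: +20.2 kcal
Combining the equations, ΔH°rxn = (2)·(-17.9) + (-1)·(-39.9) + (2)·(-19.6) + (-1)·(-20.2) = -14.9 kcal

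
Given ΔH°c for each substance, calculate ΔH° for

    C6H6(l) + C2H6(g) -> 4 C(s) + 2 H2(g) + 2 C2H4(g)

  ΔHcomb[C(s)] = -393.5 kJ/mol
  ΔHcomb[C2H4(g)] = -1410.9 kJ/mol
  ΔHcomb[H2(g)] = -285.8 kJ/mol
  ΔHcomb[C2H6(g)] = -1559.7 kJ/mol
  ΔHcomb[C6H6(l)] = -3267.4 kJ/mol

ΔH° = 140.3 kJ/mol

With combustion enthalpies, reactants minus products:
= [1·(-3267.4) + 1·(-1559.7)] − [4·(-393.5) + 2·(-285.8) + 2·(-1410.9)]
= 140.3 kJ/mol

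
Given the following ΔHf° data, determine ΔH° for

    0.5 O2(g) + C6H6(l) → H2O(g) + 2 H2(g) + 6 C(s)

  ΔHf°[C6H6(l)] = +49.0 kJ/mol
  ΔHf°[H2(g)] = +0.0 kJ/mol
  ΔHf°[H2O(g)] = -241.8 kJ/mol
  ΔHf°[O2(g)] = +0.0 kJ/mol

ΔH° = -290.8 kJ/mol

ΔH°rxn = Σ nΔHf°(products) − Σ nΔHf°(reactants).
Products: 1·(-241.8) + 2·(+0.0) + 6·(+0.0) = -241.8
Reactants: 1/2·(+0.0) + 1·(+49.0) = +49.0
ΔH° = (-241.8) − (+49.0) = -290.8 kJ/mol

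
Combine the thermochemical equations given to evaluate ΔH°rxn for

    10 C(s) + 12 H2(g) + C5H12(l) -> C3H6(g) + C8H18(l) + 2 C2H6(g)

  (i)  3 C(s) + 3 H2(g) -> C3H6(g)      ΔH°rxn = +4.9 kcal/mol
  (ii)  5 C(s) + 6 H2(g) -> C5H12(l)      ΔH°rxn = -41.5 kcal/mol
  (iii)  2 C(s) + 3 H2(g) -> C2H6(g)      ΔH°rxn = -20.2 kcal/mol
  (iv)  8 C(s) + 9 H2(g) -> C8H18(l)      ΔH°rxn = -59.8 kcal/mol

(i) as written (C3H6(g) already on the product side): +4.9 kcal/mol
(ii) reversed (reverse to put C5H12(l) on the reactant side): +41.5 kcal/mol
(iii) × 2 (×2 to match 2 C2H6(g) in the target): (2)·(-20.2) = -40.4 kcal/mol
(iv) as written (C8H18(l) already on the product side): -59.8 kcal/mol
Summing the manipulated equations, ΔH°rxn = (+4.9) + (+41.5) + (-40.4) + (-59.8) = -53.8 kcal/mol

ΔH°rxn = -53.8 kcal/mol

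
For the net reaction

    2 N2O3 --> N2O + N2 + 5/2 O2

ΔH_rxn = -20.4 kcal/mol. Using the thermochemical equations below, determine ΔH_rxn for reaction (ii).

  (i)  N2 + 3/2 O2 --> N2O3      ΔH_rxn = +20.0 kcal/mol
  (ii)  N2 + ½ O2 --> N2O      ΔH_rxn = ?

ΔH_rxn = 19.6 kcal/mol

(i) reversed and × 2: (-2)·(+20.0) = -40.0 kcal/mol
(ii) as written: contributes x
-20.4 = (-40.0) + x
x = (-20.4 − (-40.0)) / (1) = 19.6 kcal/mol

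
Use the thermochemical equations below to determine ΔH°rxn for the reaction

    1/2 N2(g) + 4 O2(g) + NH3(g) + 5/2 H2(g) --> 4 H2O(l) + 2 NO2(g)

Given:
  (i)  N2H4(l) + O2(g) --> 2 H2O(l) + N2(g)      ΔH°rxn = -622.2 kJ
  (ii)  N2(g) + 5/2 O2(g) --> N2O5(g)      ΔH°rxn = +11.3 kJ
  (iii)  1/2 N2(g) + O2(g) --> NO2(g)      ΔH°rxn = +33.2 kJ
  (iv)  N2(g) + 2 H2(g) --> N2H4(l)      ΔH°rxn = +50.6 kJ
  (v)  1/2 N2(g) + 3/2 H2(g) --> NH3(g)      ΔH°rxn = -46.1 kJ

(i) × 2 (scale by 2 for the 4 H2O(l)): (2)·(-622.2) = -1244.4 kJ
(ii): not needed (N2O5(g) appears nowhere else).
(iii) × 2 (scale by 2 for the 2 NO2(g)): (2)·(+33.2) = +66.4 kJ
(iv) × 2: (2)·(+50.6) = +101.2 kJ
(v) reversed (reverse to put NH3(g) on the reactant side): +46.1 kJ
Since enthalpy is a state function, ΔH°rxn = (-1244.4) + (+66.4) + (+101.2) + (+46.1) = -1030.7 kJ

ΔH°rxn = -1030.7 kJ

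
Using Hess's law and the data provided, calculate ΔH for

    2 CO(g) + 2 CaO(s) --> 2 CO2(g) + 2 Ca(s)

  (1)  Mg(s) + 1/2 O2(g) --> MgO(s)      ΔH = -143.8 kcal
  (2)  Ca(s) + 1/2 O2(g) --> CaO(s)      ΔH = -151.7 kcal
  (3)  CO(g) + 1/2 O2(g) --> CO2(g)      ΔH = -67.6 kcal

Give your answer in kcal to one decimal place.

ΔH = 168.2 kcal

(1): not needed.
(2) reversed and × 2: (-2)·(-151.7) = +303.4 kcal
(3) × 2: (2)·(-67.6) = -135.2 kcal
By Hess's law, ΔH = (+303.4) + (-135.2) = 168.2 kcal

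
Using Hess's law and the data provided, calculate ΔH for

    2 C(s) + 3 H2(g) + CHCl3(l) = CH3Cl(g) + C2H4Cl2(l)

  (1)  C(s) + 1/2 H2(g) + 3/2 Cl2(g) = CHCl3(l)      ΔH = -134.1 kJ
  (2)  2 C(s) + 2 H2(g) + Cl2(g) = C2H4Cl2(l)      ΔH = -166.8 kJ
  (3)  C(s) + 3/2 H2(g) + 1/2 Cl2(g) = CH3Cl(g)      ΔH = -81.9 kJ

(1) reversed (CHCl3(l) must end up as a reactant): +134.1 kJ
(2) as written (C2H4Cl2(l) already on the product side): -166.8 kJ
(3) as written (CH3Cl(g) already on the product side): -81.9 kJ
ΔH = (+134.1) + (-166.8) + (-81.9) = -114.6 kJ

ΔH = -114.6 kJ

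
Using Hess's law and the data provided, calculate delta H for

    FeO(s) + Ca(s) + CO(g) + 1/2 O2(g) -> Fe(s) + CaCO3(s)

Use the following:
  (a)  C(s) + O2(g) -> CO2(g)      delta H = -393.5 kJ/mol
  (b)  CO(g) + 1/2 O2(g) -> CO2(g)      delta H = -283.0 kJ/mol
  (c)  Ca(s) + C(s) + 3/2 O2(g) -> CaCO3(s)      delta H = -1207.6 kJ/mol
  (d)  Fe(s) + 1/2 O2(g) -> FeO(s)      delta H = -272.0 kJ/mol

(a) reversed: +393.5 kJ/mol
(b) as written: -283.0 kJ/mol
(c) as written: -1207.6 kJ/mol
(d) reversed: +272.0 kJ/mol
delta H = (-1)·(-393.5) + (1)·(-283.0) + (1)·(-1207.6) + (-1)·(-272.0) = -825.1 kJ/mol

delta H = -825.1 kJ/mol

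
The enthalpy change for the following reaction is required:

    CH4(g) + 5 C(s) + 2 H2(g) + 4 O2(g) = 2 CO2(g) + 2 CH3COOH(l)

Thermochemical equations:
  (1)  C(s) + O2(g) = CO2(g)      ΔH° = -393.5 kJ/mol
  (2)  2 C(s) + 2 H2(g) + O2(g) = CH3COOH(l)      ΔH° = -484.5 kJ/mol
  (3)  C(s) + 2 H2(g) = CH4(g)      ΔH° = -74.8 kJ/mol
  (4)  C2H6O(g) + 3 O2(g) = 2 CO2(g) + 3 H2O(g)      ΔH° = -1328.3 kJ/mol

ΔH° = -1681.2 kJ/mol

(1) × 2: (2)·(-393.5) = -787.0 kJ/mol
(2) × 2: (2)·(-484.5) = -969.0 kJ/mol
(3) reversed: +74.8 kJ/mol
(4): not needed.
Combining the equations, ΔH° = (-787.0) + (-969.0) + (+74.8) = -1681.2 kJ/mol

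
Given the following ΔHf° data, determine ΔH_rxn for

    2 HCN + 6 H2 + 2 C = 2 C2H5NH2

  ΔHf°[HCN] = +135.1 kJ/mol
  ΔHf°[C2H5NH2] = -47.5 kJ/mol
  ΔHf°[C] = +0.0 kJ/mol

ΔH°rxn = Σ nΔHf°(products) − Σ nΔHf°(reactants).
Products: 2·(-47.5) = -95.0
Reactants: 2·(+135.1) + 6·(+0.0) + 2·(+0.0) = +270.2
ΔH_rxn = (-95.0) − (+270.2) = -365.2 kJ/mol

ΔH_rxn = -365.2 kJ/mol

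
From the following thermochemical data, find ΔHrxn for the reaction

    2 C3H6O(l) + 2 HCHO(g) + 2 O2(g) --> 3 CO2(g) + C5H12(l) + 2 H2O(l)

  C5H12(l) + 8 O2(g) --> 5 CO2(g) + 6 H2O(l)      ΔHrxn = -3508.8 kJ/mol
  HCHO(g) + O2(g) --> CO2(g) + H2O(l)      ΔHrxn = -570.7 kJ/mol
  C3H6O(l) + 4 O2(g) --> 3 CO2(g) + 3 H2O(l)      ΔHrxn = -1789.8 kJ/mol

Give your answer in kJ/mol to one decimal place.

equation 1 reversed: +3508.8 kJ/mol
equation 2 × 2: (2)·(-570.7) = -1141.4 kJ/mol
equation 3 × 2: (2)·(-1789.8) = -3579.6 kJ/mol
ΔHrxn = (+3508.8) + (-1141.4) + (-3579.6) = -1212.2 kJ/mol

ΔHrxn = -1212.2 kJ/mol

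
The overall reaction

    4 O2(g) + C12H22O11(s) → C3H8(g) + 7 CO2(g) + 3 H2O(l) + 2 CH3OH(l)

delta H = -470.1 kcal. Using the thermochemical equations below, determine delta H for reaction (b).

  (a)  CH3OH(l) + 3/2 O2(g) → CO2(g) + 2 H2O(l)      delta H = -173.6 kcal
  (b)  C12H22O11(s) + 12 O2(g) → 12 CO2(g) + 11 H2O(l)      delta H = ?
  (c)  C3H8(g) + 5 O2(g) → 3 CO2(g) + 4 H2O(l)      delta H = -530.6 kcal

delta H = -1347.9 kcal

(a) reversed and × 2 (reverse to put CH3OH(l) on the product side; scale by 2 for the 2 CH3OH(l)): (-2)·(-173.6) = +347.2 kcal
(b) as written (C12H22O11(s) already on the reactant side): contributes x
(c) reversed (reverse to put C3H8(g) on the product side): +530.6 kcal
-470.1 = (+347.2) + (+530.6) + x
x = (-470.1 − (+877.8)) / (1) = -1347.9 kcal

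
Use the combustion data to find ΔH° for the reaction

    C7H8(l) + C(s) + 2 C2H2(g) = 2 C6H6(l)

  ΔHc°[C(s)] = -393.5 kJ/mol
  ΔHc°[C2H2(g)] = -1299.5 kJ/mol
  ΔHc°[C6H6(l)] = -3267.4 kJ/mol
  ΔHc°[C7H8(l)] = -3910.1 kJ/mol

ΔH° = -367.8 kJ/mol

With combustion enthalpies, reactants minus products:
= [1·(-3910.1) + 1·(-393.5) + 2·(-1299.5)] − [2·(-3267.4)]
= -367.8 kJ/mol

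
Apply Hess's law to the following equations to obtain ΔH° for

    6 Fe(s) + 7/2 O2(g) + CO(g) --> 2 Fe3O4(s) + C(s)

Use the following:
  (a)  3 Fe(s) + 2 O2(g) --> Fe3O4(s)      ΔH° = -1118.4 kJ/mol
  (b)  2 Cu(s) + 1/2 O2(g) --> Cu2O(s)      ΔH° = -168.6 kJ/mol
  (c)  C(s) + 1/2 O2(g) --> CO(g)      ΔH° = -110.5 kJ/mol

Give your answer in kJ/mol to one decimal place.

ΔH° = -2126.3 kJ/mol

(a) × 2 (×2 to match 2 Fe3O4(s) in the target): (2)·(-1118.4) = -2236.8 kJ/mol
(b): not needed (Cu2O(s) appears nowhere else).
(c) reversed (CO(g) must end up as a reactant): +110.5 kJ/mol
By Hess's law, ΔH° = (-2236.8) + (+110.5) = -2126.3 kJ/mol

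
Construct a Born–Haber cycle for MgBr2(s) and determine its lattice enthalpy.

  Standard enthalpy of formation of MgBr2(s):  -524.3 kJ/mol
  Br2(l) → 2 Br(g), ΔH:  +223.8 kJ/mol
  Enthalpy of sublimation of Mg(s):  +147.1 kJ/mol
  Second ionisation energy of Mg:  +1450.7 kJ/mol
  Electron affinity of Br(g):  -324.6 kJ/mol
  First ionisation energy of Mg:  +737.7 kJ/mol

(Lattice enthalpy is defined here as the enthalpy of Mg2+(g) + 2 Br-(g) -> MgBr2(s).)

ΔHf° = 1·ΔHsub + 1·(ΣIE) + 1·D(Br2) + 2·EA + U
-524.3 = 1·(+147.1) + 1·(+2188.4) + 1·(+223.8) + 2·(-324.6) + U
U = -524.3 − (+1910.1) = -2434.4 kJ/mol

U = -2434.4 kJ/mol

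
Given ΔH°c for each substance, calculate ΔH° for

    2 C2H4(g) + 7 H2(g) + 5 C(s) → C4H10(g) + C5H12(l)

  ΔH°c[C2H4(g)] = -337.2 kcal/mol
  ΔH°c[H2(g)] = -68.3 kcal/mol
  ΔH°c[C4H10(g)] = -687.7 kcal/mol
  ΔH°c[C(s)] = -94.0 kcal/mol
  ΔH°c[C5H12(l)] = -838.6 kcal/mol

ΔH° = -96.2 kcal/mol

Using ΔH = Σ nΔHc°(reactants) − Σ nΔHc°(products):
= [2·(-337.2) + 7·(-68.3) + 5·(-94.0)] − [1·(-687.7) + 1·(-838.6)]
= -96.2 kcal/mol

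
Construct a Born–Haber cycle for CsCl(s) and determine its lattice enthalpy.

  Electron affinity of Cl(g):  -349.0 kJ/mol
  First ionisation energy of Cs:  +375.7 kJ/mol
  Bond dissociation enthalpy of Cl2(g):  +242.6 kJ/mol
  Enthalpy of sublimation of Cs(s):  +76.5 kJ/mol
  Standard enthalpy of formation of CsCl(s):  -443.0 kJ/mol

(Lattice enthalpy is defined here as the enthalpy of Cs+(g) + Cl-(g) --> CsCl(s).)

ΔHf° = 1·ΔHsub + 1·(ΣIE) + 1/2·D(Cl2) + 1·EA + U
-443.0 = 1·(+76.5) + 1·(+375.7) + 1/2·(+242.6) + 1·(-349.0) + U
U = -443.0 − (+224.5) = -667.5 kJ/mol

U = -667.5 kJ/mol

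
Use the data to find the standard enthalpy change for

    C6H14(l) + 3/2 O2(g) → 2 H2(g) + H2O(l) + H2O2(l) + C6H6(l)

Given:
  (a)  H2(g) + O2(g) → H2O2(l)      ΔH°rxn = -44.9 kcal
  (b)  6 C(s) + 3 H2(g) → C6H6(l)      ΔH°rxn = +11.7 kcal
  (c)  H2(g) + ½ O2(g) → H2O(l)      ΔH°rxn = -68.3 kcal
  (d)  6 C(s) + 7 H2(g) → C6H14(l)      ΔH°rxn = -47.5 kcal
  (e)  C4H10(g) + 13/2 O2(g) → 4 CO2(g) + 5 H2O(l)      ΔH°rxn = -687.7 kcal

ΔH°rxn = -54.0 kcal

(a) as written: -44.9 kcal
(b) as written: +11.7 kcal
(c) as written: -68.3 kcal
(d) reversed: +47.5 kcal
(e): not needed.
ΔH°rxn = (-44.9) + (+11.7) + (-68.3) + (+47.5) = -54.0 kcal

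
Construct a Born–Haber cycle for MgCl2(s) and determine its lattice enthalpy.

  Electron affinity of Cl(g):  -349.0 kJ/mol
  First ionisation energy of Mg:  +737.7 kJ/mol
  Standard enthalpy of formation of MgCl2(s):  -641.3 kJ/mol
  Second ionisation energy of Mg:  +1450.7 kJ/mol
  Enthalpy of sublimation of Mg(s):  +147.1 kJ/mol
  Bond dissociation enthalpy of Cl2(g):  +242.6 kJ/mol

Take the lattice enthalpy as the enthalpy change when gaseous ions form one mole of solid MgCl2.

U = -2521.4 kJ/mol

ΔHf° = 1·ΔHsub + 1·(ΣIE) + 1·D(Cl2) + 2·EA + U
-641.3 = 1·(+147.1) + 1·(+2188.4) + 1·(+242.6) + 2·(-349.0) + U
U = -641.3 − (+1880.1) = -2521.4 kJ/mol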